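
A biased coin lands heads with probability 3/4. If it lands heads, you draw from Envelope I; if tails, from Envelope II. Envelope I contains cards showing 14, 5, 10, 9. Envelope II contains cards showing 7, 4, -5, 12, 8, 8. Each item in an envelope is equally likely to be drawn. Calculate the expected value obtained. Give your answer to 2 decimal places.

8.54

E[X | Envelope I] = (14 + 5 + 10 + 9)/4 = 19/2
E[X | Envelope II] = (7 + 4 − 5 + 12 + 8 + 8)/6 = 17/3
E[X] = (3/4)·19/2 + (1/4)·17/3 = 205/24 ≈ 8.54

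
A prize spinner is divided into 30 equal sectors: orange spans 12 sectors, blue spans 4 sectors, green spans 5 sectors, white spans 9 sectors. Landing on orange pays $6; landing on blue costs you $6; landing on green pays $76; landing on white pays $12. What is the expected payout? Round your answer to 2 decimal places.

E[payout] = (12/30)·6 + (4/30)·(-6) + (5/30)·76 + (9/30)·12 = 268/15
≈ $17.87

$17.87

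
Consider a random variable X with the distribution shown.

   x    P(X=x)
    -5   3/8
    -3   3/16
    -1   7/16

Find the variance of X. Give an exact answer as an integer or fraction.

E[X] = (3/8)·(-5) + (3/16)·(-3) + (7/16)·(-1) = -23/8
E[X²] = (3/8)·25 + (3/16)·9 + (7/16)·1 = 23/2
Var(X) = 23/2 − (-23/8)² = 207/64

207/64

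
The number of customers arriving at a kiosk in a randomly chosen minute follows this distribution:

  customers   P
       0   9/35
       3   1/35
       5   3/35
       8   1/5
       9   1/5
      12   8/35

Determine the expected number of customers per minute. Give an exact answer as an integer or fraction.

233/35

E[X] = (9/35)·0 + (1/35)·3 + (3/35)·5 + (1/5)·8 + (1/5)·9 + (8/35)·12
     = 233/35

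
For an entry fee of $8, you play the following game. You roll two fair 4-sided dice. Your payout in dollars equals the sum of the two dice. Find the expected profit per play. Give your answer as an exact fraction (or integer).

Distribution of the sum of the two dice: 2 w.p. 1/16, 3 w.p. 1/8, 4 w.p. 3/16, 5 w.p. 1/4, 6 w.p. 3/16, 7 w.p. 1/8, …
E[payout] = (1/16)·2 + (1/8)·3 + (3/16)·4 + (1/4)·5 + (3/16)·6 + (1/8)·7 + (1/16)·8 = 5
Expected profit = 5 − 8 = -3

-$3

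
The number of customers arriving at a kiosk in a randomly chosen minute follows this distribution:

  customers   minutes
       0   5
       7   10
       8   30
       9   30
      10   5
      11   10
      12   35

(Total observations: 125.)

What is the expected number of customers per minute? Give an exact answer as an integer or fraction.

232/25

Total = 125, so P(customers=0) = 5/125, etc.
E[X] = (1/25)·0 + (2/25)·7 + (6/25)·8 + (6/25)·9 + (1/25)·10 + (2/25)·11 + (7/25)·12
     = 232/25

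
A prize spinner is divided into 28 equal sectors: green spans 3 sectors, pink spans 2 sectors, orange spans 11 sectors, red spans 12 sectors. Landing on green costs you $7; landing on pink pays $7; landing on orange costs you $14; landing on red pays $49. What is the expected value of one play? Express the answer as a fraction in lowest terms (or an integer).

E[payout] = (3/28)·(-7) + (2/28)·7 + (11/28)·(-14) + (12/28)·49 = 61/4

61/4 dollars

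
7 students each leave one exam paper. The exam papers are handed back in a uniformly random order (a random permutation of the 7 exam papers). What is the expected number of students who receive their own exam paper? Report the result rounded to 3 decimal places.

Let Xᵢ = 1 if person i gets their own exam paper. For each i, P(Xᵢ=1) = 1/7.
By linearity of expectation, E[X₁+…+X_7] = 7·(1/7) = 1.
≈ 1.000

1.000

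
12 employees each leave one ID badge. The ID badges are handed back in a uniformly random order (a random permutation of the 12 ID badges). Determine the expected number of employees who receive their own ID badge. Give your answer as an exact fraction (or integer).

Let Xᵢ = 1 if person i gets their own ID badge. For each i, P(Xᵢ=1) = 1/12.
By linearity of expectation, E[X₁+…+X_12] = 12·(1/12) = 1.

1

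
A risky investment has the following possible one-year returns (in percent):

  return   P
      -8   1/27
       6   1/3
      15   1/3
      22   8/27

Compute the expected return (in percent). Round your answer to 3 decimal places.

13.222

E[X] = (1/27)·(-8) + (1/3)·6 + (1/3)·15 + (8/27)·22
     = 119/9 ≈ 13.222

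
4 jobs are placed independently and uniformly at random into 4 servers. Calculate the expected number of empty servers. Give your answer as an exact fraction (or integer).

Let Xⱼ=1 if server j is empty. P(Xⱼ=1) = ((4-1)/4)^4 = 81/256.
By linearity, E[#empty] = 4·81/256 = 81/64.

81/64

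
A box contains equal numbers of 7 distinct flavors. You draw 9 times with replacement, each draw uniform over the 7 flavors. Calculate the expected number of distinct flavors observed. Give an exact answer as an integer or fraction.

Let Xⱼ=1 if type j appears at least once. P(Xⱼ=1) = 1 − ((7−1)/7)^9 = 30275911/40353607.
E[#distinct] = 7·30275911/40353607 = 30275911/5764801.

30275911/5764801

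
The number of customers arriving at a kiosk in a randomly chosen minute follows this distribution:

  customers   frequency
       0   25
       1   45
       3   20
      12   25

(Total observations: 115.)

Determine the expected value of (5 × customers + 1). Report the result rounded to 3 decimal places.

Total = 115, so P(customers=0) = 25/115, etc.
E[5x+1] = (5/23)·1 + (9/23)·6 + (4/23)·16 + (5/23)·61
     = 428/23 ≈ 18.609

18.609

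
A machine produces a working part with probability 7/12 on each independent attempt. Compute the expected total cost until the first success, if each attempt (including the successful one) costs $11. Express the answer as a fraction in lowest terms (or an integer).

E[#attempts] = 1/p = 12/7; E[cost] = 11·12/7 = 132/7.

132/7 dollars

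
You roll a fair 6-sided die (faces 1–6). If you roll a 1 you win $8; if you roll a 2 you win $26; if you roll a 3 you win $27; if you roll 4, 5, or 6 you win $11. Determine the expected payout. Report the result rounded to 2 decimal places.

E[payout] = (1/6)·8 + (1/2)·11 + (1/6)·26 + (1/6)·27 = 47/3
≈ $15.67

$15.67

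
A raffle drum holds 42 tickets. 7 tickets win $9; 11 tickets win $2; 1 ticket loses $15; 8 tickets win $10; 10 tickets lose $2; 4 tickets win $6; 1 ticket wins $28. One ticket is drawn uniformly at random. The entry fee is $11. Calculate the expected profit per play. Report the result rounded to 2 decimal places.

-$6.67

E[payout] = (7/42)·9 + (11/42)·2 + (1/42)·(-15) + (8/42)·10 + (10/42)·(-2) + (4/42)·6 + (1/42)·28 = 13/3
Expected profit = 13/3 − 11 = -20/3 ≈ -$6.67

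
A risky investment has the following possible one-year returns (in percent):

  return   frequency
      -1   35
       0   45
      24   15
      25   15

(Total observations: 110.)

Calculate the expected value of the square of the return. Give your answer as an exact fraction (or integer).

1805/11

Total = 110, so P(return=-1) = 35/110, etc.
E[X²] = (7/22)·1 + (9/22)·0 + (3/22)·576 + (3/22)·625
     = 1805/11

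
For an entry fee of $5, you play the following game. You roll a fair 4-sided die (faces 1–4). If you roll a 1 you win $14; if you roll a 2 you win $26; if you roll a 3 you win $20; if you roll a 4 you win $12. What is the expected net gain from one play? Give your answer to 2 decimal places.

E[payout] = (1/4)·12 + (1/4)·14 + (1/4)·20 + (1/4)·26 = 18
Expected profit = 18 − 5 = 13 ≈ $13.00

$13.00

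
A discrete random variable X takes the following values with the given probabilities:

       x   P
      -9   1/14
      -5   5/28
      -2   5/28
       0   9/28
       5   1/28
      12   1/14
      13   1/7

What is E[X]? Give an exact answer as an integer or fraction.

E[X] = (1/14)·(-9) + (5/28)·(-5) + (5/28)·(-2) + (9/28)·0 + (1/28)·5 + (1/14)·12 + (1/7)·13
     = 1

1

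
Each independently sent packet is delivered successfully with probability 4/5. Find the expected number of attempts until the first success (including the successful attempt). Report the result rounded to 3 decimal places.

1.250

For a geometric distribution, E[trials] = 1/p = 1/(4/5) = 5/4.
≈ 1.250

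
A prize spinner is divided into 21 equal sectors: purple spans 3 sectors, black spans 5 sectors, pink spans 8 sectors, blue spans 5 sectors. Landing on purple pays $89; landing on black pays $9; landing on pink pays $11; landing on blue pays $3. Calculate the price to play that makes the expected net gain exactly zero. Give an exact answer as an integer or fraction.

415/21 dollars

E[payout] = (3/21)·89 + (5/21)·9 + (8/21)·11 + (5/21)·3 = 415/21
Fair fee = E[payout] = 415/21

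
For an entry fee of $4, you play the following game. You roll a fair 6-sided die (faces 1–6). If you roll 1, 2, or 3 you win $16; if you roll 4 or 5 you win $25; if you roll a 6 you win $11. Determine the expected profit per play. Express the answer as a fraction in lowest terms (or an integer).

E[payout] = (1/6)·11 + (1/2)·16 + (1/3)·25 = 109/6
Expected profit = 109/6 − 4 = 85/6

85/6 dollars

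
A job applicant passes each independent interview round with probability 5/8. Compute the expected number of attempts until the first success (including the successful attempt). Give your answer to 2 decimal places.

1.60

For a geometric distribution, E[trials] = 1/p = 1/(5/8) = 8/5.
≈ 1.60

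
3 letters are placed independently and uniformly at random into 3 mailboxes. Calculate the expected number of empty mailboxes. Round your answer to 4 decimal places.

Let Xⱼ=1 if mailbox j is empty. P(Xⱼ=1) = ((3-1)/3)^3 = 8/27.
By linearity, E[#empty] = 3·8/27 = 8/9.
≈ 0.8889

0.8889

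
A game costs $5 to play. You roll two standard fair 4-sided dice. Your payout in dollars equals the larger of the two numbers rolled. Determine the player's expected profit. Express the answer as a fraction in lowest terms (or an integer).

Distribution of the larger of the two numbers rolled: 1 w.p. 1/16, 2 w.p. 3/16, 3 w.p. 5/16, 4 w.p. 7/16
E[payout] = (1/16)·1 + (3/16)·2 + (5/16)·3 + (7/16)·4 = 25/8
Expected profit = 25/8 − 5 = -15/8

-15/8 dollars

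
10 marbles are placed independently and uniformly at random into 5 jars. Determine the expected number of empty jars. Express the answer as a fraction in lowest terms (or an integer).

Let Xⱼ=1 if jar j is empty. P(Xⱼ=1) = ((5-1)/5)^10 = 1048576/9765625.
By linearity, E[#empty] = 5·1048576/9765625 = 1048576/1953125.

1048576/1953125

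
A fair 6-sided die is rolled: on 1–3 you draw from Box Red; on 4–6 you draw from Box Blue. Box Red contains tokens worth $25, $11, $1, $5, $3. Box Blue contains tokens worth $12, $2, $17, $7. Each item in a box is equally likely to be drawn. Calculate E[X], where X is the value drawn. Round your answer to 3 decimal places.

E[X | Box Red] = (25 + 11 + 1 + 5 + 3)/5 = 9
E[X | Box Blue] = (12 + 2 + 17 + 7)/4 = 19/2
E[X] = (1/2)·9 + (1/2)·19/2 = 37/4 ≈ 9.250

$9.250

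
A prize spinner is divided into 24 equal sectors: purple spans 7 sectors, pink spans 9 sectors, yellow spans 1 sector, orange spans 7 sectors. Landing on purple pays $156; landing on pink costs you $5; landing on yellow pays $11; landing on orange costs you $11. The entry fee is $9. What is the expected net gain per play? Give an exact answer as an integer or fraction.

255/8 dollars

E[payout] = (7/24)·156 + (9/24)·(-5) + (1/24)·11 + (7/24)·(-11) = 327/8
Expected profit = 327/8 − 9 = 255/8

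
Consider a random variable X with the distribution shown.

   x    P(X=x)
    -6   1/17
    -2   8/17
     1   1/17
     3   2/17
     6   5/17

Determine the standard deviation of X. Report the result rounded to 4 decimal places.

3.8636

E[X] = 15/17, E[X²] = 267/17
Var(X) = E[X²] − (E[X])² = 267/17 − 225/289 = 4314/289
SD(X) = √(4314/289) ≈ 3.8636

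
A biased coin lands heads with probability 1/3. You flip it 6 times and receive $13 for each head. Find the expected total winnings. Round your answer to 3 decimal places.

E[#heads] = 6·1/3 = 2 (linearity over flips).
E[winnings] = 13·2 = 26.
≈ 26.000

$26.000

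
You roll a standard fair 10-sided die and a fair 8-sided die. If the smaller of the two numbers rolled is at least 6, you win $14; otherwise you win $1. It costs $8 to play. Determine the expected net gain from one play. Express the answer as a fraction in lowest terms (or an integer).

-73/16 dollars

E[payout] = (13/16)·1 + (3/16)·14 = 55/16
Expected profit = 55/16 − 8 = -73/16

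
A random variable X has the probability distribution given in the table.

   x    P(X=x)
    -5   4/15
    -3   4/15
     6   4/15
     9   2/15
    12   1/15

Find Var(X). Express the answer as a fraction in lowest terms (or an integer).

8306/225

E[X] = (4/15)·(-5) + (4/15)·(-3) + (4/15)·6 + (2/15)·9 + (1/15)·12 = 22/15
E[X²] = (4/15)·25 + (4/15)·9 + (4/15)·36 + (2/15)·81 + (1/15)·144 = 586/15
Var(X) = 586/15 − (22/15)² = 8306/225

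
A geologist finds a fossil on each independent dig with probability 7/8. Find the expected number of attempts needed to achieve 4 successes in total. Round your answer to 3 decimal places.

4.571

By linearity (sum of 4 independent geometric waits), E[trials] = 4/p = 4/(7/8) = 32/7.
≈ 4.571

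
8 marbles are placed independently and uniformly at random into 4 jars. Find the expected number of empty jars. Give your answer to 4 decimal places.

0.4005

Let Xⱼ=1 if jar j is empty. P(Xⱼ=1) = ((4-1)/4)^8 = 6561/65536.
By linearity, E[#empty] = 4·6561/65536 = 6561/16384.
≈ 0.4005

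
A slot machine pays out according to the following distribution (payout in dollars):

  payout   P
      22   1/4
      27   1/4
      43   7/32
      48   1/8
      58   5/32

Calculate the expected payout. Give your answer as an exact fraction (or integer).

E[X] = (1/4)·22 + (1/4)·27 + (7/32)·43 + (1/8)·48 + (5/32)·58
     = 1175/32

1175/32 dollars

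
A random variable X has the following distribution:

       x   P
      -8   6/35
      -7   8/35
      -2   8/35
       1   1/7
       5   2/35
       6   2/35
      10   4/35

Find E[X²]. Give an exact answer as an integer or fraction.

267/7

E[X²] = (6/35)·64 + (8/35)·49 + (8/35)·4 + (1/7)·1 + (2/35)·25 + (2/35)·36 + (4/35)·100
     = 267/7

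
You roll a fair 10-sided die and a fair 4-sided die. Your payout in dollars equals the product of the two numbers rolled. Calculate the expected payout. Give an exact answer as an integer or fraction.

Distribution of the product of the two numbers rolled: 1 w.p. 1/40, 2 w.p. 1/20, 3 w.p. 1/20, 4 w.p. 3/40, 5 w.p. 1/40, 6 w.p. 3/40, …
E[payout] = (1/40)·1 + (1/20)·2 + (1/20)·3 + (3/40)·4 + (1/40)·5 + (3/40)·6 + (1/40)·7 + (3/40)·8 + (1/20)·9 + (1/20)·10 + (3/40)·12 + (1/40)·14 + (1/40)·15 + (1/20)·16 + (1/20)·18 + (1/20)·20 + (1/40)·21 + (1/20)·24 + (1/40)·27 + (1/40)·28 + (1/40)·30 + (1/40)·32 + (1/40)·36 + (1/40)·40 = 55/4

55/4 dollars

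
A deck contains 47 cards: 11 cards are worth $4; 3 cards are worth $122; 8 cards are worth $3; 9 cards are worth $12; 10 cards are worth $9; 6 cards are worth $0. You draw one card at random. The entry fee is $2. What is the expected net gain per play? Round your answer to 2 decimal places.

$11.45

E[payout] = (11/47)·4 + (3/47)·122 + (8/47)·3 + (9/47)·12 + (10/47)·9 + (6/47)·0 = 632/47
Expected profit = 632/47 − 2 = 538/47 ≈ $11.45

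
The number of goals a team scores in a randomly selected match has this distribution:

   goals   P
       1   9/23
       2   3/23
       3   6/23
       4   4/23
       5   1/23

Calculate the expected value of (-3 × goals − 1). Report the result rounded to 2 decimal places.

E[-3x-1] = (9/23)·(-4) + (3/23)·(-7) + (6/23)·(-10) + (4/23)·(-13) + (1/23)·(-16)
     = -185/23 ≈ -8.04

-8.04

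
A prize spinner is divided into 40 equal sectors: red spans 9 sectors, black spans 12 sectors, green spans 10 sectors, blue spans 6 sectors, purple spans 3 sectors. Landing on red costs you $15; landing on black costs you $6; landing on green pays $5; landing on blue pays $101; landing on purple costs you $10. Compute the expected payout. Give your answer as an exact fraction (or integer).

E[payout] = (9/40)·(-15) + (12/40)·(-6) + (10/40)·5 + (6/40)·101 + (3/40)·(-10) = 419/40

419/40 dollars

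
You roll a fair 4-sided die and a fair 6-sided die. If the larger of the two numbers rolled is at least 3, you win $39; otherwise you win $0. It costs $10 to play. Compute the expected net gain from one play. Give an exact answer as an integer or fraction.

E[payout] = (1/6)·0 + (5/6)·39 = 65/2
Expected profit = 65/2 − 10 = 45/2

45/2 dollars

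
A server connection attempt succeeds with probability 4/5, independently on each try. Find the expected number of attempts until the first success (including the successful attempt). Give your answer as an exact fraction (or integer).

5/4

For a geometric distribution, E[trials] = 1/p = 1/(4/5) = 5/4.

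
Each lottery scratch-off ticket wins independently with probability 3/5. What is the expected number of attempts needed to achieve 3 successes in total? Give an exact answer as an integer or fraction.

By linearity (sum of 3 independent geometric waits), E[trials] = 3/p = 3/(3/5) = 5.

5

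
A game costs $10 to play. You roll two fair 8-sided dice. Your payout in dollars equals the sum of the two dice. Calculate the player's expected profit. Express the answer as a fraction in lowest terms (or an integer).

Distribution of the sum of the two dice: 2 w.p. 1/64, 3 w.p. 1/32, 4 w.p. 3/64, 5 w.p. 1/16, 6 w.p. 5/64, 7 w.p. 3/32, …
E[payout] = (1/64)·2 + (1/32)·3 + (3/64)·4 + (1/16)·5 + (5/64)·6 + (3/32)·7 + (7/64)·8 + (1/8)·9 + (7/64)·10 + (3/32)·11 + (5/64)·12 + (1/16)·13 + (3/64)·14 + (1/32)·15 + (1/64)·16 = 9
Expected profit = 9 − 10 = -1

-$1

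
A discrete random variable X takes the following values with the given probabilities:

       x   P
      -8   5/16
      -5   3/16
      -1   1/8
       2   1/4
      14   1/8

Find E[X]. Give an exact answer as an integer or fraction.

E[X] = (5/16)·(-8) + (3/16)·(-5) + (1/8)·(-1) + (1/4)·2 + (1/8)·14
     = -21/16

-21/16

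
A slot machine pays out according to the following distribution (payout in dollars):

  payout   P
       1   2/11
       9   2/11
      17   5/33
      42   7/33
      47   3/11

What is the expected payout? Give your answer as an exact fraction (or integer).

E[X] = (2/11)·1 + (2/11)·9 + (5/33)·17 + (7/33)·42 + (3/11)·47
     = 862/33

862/33 dollars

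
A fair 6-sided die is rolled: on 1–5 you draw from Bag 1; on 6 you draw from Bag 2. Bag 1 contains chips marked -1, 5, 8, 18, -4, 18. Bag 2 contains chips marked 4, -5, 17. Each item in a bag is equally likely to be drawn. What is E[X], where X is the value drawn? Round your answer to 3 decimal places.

7.000

E[X | Bag 1] = (-1 + 5 + 8 + 18 − 4 + 18)/6 = 22/3
E[X | Bag 2] = (4 − 5 + 17)/3 = 16/3
E[X] = (5/6)·22/3 + (1/6)·16/3 = 7 ≈ 7.000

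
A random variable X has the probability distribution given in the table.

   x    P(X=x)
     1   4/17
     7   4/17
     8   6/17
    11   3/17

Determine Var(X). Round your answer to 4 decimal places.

11.5225

E[X] = (4/17)·1 + (4/17)·7 + (6/17)·8 + (3/17)·11 = 113/17
E[X²] = (4/17)·1 + (4/17)·49 + (6/17)·64 + (3/17)·121 = 947/17
Var(X) = 947/17 − (113/17)² = 3330/289 ≈ 11.5225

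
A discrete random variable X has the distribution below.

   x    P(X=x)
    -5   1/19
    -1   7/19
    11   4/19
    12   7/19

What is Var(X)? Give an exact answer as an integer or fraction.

15500/361

E[X] = (1/19)·(-5) + (7/19)·(-1) + (4/19)·11 + (7/19)·12 = 116/19
E[X²] = (1/19)·25 + (7/19)·1 + (4/19)·121 + (7/19)·144 = 1524/19
Var(X) = 1524/19 − (116/19)² = 15500/361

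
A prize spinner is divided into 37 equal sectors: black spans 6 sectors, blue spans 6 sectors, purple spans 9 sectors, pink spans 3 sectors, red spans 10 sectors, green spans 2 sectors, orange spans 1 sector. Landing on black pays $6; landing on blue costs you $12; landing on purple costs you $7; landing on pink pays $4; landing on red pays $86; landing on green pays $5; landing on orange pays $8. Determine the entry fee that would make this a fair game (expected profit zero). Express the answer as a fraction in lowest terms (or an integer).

E[payout] = (6/37)·6 + (6/37)·(-12) + (9/37)·(-7) + (3/37)·4 + (10/37)·86 + (2/37)·5 + (1/37)·8 = 791/37
Fair fee = E[payout] = 791/37

791/37 dollars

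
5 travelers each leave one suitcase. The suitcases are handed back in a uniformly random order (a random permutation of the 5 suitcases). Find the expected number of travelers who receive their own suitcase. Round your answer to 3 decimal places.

1.000

Let Xᵢ = 1 if person i gets their own suitcase. For each i, P(Xᵢ=1) = 1/5.
By linearity of expectation, E[X₁+…+X_5] = 5·(1/5) = 1.
≈ 1.000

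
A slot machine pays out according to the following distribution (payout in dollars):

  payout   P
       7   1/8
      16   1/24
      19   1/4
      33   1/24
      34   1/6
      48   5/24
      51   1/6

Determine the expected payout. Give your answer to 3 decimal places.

E[X] = (1/8)·7 + (1/24)·16 + (1/4)·19 + (1/24)·33 + (1/6)·34 + (5/24)·48 + (1/6)·51
     = 191/6 ≈ 31.833

$31.833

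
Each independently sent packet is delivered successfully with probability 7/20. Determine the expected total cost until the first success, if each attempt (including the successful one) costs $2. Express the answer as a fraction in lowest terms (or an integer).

E[#attempts] = 1/p = 20/7; E[cost] = 2·20/7 = 40/7.

40/7 dollars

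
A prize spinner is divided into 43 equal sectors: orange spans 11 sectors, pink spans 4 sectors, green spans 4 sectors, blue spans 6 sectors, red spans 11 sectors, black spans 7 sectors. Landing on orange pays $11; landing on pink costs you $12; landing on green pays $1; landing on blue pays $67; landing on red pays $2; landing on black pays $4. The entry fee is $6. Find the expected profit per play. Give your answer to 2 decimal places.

$6.30

E[payout] = (11/43)·11 + (4/43)·(-12) + (4/43)·1 + (6/43)·67 + (11/43)·2 + (7/43)·4 = 529/43
Expected profit = 529/43 − 6 = 271/43 ≈ $6.30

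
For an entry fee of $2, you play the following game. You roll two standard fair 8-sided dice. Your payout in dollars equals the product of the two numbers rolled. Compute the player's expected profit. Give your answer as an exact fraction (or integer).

Distribution of the product of the two numbers rolled: 1 w.p. 1/64, 2 w.p. 1/32, 3 w.p. 1/32, 4 w.p. 3/64, 5 w.p. 1/32, 6 w.p. 1/16, …
E[payout] = (1/64)·1 + (1/32)·2 + (1/32)·3 + (3/64)·4 + (1/32)·5 + (1/16)·6 + (1/32)·7 + (1/16)·8 + (1/64)·9 + (1/32)·10 + (1/16)·12 + (1/32)·14 + (1/32)·15 + (3/64)·16 + (1/32)·18 + (1/32)·20 + (1/32)·21 + (1/16)·24 + (1/64)·25 + (1/32)·28 + (1/32)·30 + (1/32)·32 + (1/32)·35 + (1/64)·36 + (1/32)·40 + (1/32)·42 + (1/32)·48 + (1/64)·49 + (1/32)·56 + (1/64)·64 = 81/4
Expected profit = 81/4 − 2 = 73/4

73/4 dollars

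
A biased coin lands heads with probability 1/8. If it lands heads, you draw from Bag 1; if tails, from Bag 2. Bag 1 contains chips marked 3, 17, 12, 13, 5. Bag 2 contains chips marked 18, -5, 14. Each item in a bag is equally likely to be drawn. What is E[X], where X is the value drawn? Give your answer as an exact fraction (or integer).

73/8

E[X | Bag 1] = (3 + 17 + 12 + 13 + 5)/5 = 10
E[X | Bag 2] = (18 − 5 + 14)/3 = 9
E[X] = (1/8)·10 + (7/8)·9 = 73/8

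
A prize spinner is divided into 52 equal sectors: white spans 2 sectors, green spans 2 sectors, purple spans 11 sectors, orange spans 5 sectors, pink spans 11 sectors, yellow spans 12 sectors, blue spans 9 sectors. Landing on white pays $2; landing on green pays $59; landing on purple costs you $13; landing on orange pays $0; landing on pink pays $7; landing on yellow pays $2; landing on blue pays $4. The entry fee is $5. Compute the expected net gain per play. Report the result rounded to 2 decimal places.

E[payout] = (2/52)·2 + (2/52)·59 + (11/52)·(-13) + (5/52)·0 + (11/52)·7 + (12/52)·2 + (9/52)·4 = 29/13
Expected profit = 29/13 − 5 = -36/13 ≈ -$2.77

-$2.77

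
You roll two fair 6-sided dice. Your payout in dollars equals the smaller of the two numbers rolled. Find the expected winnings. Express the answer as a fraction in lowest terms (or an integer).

91/36 dollars

Distribution of the smaller of the two numbers rolled: 1 w.p. 11/36, 2 w.p. 1/4, 3 w.p. 7/36, 4 w.p. 5/36, 5 w.p. 1/12, 6 w.p. 1/36
E[payout] = (11/36)·1 + (1/4)·2 + (7/36)·3 + (5/36)·4 + (1/12)·5 + (1/36)·6 = 91/36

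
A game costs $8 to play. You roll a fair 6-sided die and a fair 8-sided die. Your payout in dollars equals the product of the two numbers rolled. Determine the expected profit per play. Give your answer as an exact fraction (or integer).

31/4 dollars

Distribution of the product of the two numbers rolled: 1 w.p. 1/48, 2 w.p. 1/24, 3 w.p. 1/24, 4 w.p. 1/16, 5 w.p. 1/24, 6 w.p. 1/12, …
E[payout] = (1/48)·1 + (1/24)·2 + (1/24)·3 + (1/16)·4 + (1/24)·5 + (1/12)·6 + (1/48)·7 + (1/16)·8 + (1/48)·9 + (1/24)·10 + (1/12)·12 + (1/48)·14 + (1/24)·15 + (1/24)·16 + (1/24)·18 + (1/24)·20 + (1/48)·21 + (1/16)·24 + (1/48)·25 + (1/48)·28 + (1/24)·30 + (1/48)·32 + (1/48)·35 + (1/48)·36 + (1/48)·40 + (1/48)·42 + (1/48)·48 = 63/4
Expected profit = 63/4 − 8 = 31/4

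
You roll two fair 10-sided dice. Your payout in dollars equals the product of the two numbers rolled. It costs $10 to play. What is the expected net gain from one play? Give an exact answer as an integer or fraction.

Distribution of the product of the two numbers rolled: 1 w.p. 1/100, 2 w.p. 1/50, 3 w.p. 1/50, 4 w.p. 3/100, 5 w.p. 1/50, 6 w.p. 1/25, …
E[payout] = (1/100)·1 + (1/50)·2 + (1/50)·3 + (3/100)·4 + (1/50)·5 + (1/25)·6 + (1/50)·7 + (1/25)·8 + (3/100)·9 + (1/25)·10 + (1/25)·12 + (1/50)·14 + (1/50)·15 + (3/100)·16 + (1/25)·18 + (1/25)·20 + (1/50)·21 + (1/25)·24 + (1/100)·25 + (1/50)·27 + (1/50)·28 + (1/25)·30 + (1/50)·32 + (1/50)·35 + (3/100)·36 + (1/25)·40 + (1/50)·42 + (1/50)·45 + (1/50)·48 + (1/100)·49 + (1/50)·50 + (1/50)·54 + (1/50)·56 + (1/50)·60 + (1/50)·63 + (1/100)·64 + (1/50)·70 + (1/50)·72 + (1/50)·80 + (1/100)·81 + (1/50)·90 + (1/100)·100 = 121/4
Expected profit = 121/4 − 10 = 81/4

81/4 dollars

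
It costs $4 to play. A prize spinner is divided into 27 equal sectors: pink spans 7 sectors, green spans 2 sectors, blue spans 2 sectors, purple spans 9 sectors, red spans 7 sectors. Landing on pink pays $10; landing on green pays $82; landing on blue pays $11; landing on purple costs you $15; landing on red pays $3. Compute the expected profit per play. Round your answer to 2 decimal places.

$1.26

E[payout] = (7/27)·10 + (2/27)·82 + (2/27)·11 + (9/27)·(-15) + (7/27)·3 = 142/27
Expected profit = 142/27 − 4 = 34/27 ≈ $1.26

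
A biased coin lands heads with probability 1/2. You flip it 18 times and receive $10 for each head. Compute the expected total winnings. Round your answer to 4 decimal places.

$90.0000

E[#heads] = 18·1/2 = 9 (linearity over flips).
E[winnings] = 10·9 = 90.
≈ 90.0000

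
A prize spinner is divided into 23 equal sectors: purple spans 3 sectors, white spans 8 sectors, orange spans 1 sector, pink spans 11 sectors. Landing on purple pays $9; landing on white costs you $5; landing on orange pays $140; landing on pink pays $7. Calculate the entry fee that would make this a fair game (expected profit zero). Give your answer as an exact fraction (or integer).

E[payout] = (3/23)·9 + (8/23)·(-5) + (1/23)·140 + (11/23)·7 = 204/23
Fair fee = E[payout] = 204/23

204/23 dollars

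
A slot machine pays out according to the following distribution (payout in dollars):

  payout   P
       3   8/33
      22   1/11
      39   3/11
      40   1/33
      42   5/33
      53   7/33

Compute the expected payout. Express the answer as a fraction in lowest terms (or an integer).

354/11 dollars

E[X] = (8/33)·3 + (1/11)·22 + (3/11)·39 + (1/33)·40 + (5/33)·42 + (7/33)·53
     = 354/11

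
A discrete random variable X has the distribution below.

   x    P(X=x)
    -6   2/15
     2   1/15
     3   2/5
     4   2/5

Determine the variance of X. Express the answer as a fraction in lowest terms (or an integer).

2366/225

E[X] = (2/15)·(-6) + (1/15)·2 + (2/5)·3 + (2/5)·4 = 32/15
E[X²] = (2/15)·36 + (1/15)·4 + (2/5)·9 + (2/5)·16 = 226/15
Var(X) = 226/15 − (32/15)² = 2366/225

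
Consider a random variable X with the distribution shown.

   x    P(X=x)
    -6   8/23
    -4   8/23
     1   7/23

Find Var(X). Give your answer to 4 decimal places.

8.3176

E[X] = (8/23)·(-6) + (8/23)·(-4) + (7/23)·1 = -73/23
E[X²] = (8/23)·36 + (8/23)·16 + (7/23)·1 = 423/23
Var(X) = 423/23 − (-73/23)² = 4400/529 ≈ 8.3176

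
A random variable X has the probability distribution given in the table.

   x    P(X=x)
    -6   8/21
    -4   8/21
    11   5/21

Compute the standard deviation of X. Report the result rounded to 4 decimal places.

E[X] = -25/21, E[X²] = 1021/21
Var(X) = E[X²] − (E[X])² = 1021/21 − 625/441 = 20816/441
SD(X) = √(20816/441) ≈ 6.8704

6.8704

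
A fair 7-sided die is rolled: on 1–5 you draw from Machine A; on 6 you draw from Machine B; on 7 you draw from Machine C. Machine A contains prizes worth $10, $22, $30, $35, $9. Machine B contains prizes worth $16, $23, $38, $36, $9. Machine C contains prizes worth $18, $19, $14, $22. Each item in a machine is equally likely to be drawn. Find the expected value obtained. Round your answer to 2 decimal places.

$21.24

E[X | Machine A] = (10 + 22 + 30 + 35 + 9)/5 = 106/5
E[X | Machine B] = (16 + 23 + 38 + 36 + 9)/5 = 122/5
E[X | Machine C] = (18 + 19 + 14 + 22)/4 = 73/4
E[X] = (5/7)·106/5 + (1/7)·122/5 + (1/7)·73/4 = 2973/140 ≈ 21.24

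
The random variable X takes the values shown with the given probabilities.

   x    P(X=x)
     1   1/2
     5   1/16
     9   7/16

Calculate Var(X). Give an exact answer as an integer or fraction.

E[X] = (1/2)·1 + (1/16)·5 + (7/16)·9 = 19/4
E[X²] = (1/2)·1 + (1/16)·25 + (7/16)·81 = 75/2
Var(X) = 75/2 − (19/4)² = 239/16

239/16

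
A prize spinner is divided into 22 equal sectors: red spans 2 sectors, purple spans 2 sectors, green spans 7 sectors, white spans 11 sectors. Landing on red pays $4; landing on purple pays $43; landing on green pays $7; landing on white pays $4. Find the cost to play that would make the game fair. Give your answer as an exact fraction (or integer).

17/2 dollars

E[payout] = (2/22)·4 + (2/22)·43 + (7/22)·7 + (11/22)·4 = 17/2
Fair fee = E[payout] = 17/2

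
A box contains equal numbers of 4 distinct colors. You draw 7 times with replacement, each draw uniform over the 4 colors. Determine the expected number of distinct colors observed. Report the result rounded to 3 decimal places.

3.466

Let Xⱼ=1 if type j appears at least once. P(Xⱼ=1) = 1 − ((4−1)/4)^7 = 14197/16384.
E[#distinct] = 4·14197/16384 = 14197/4096.
≈ 3.466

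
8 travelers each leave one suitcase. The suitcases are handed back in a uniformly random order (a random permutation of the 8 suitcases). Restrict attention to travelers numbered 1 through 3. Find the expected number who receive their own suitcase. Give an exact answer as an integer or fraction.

3/8

Let Xᵢ = 1 if person i gets their own suitcase. For each i, P(Xᵢ=1) = 1/8.
By linearity of expectation, E[X₁+…+X_3] = 3·(1/8) = 3/8.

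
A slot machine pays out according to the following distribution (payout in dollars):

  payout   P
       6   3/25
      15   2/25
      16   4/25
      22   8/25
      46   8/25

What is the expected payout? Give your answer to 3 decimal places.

$26.240

E[X] = (3/25)·6 + (2/25)·15 + (4/25)·16 + (8/25)·22 + (8/25)·46
     = 656/25 ≈ 26.240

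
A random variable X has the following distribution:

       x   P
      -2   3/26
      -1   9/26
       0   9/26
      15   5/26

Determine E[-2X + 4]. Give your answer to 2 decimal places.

-0.62

E[-2x+4] = (3/26)·8 + (9/26)·6 + (9/26)·4 + (5/26)·(-26)
     = -8/13 ≈ -0.62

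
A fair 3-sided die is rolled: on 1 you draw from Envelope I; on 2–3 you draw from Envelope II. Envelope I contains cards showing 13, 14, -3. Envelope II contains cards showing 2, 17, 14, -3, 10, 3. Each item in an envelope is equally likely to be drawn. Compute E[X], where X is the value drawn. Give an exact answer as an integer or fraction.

E[X | Envelope I] = (13 + 14 − 3)/3 = 8
E[X | Envelope II] = (2 + 17 + 14 − 3 + 10 + 3)/6 = 43/6
E[X] = (1/3)·8 + (2/3)·43/6 = 67/9

67/9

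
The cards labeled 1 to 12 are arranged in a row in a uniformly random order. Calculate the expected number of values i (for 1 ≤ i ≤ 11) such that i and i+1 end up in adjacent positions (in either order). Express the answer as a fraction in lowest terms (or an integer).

For each i ∈ {1,…,11}, let Xᵢ = 1 if i and i+1 are adjacent. P(Xᵢ=1) = 2·(12−1)!/12! = 2/12.
By linearity, E[ΣXᵢ] = (11)·(2/12) = 11/6.

11/6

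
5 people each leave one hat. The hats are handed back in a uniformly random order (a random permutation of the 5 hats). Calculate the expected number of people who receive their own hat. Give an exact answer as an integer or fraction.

1

Let Xᵢ = 1 if person i gets their own hat. For each i, P(Xᵢ=1) = 1/5.
By linearity of expectation, E[X₁+…+X_5] = 5·(1/5) = 1.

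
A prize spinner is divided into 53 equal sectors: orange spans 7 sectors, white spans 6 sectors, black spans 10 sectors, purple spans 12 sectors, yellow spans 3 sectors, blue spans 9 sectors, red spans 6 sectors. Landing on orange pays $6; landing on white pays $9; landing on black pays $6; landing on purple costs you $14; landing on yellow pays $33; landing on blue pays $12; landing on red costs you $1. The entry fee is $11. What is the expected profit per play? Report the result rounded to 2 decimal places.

E[payout] = (7/53)·6 + (6/53)·9 + (10/53)·6 + (12/53)·(-14) + (3/53)·33 + (9/53)·12 + (6/53)·(-1) = 189/53
Expected profit = 189/53 − 11 = -394/53 ≈ -$7.43

-$7.43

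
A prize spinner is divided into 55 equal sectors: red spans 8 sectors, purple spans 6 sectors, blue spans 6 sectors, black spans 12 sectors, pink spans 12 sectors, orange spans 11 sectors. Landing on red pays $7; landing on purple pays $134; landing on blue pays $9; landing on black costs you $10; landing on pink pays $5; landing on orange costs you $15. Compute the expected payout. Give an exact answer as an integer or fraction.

E[payout] = (8/55)·7 + (6/55)·134 + (6/55)·9 + (12/55)·(-10) + (12/55)·5 + (11/55)·(-15) = 689/55

689/55 dollars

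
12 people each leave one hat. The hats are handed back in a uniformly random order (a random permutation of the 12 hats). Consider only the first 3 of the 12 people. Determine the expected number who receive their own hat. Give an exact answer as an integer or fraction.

Let Xᵢ = 1 if person i gets their own hat. For each i, P(Xᵢ=1) = 1/12.
By linearity of expectation, E[X₁+…+X_3] = 3·(1/12) = 1/4.

1/4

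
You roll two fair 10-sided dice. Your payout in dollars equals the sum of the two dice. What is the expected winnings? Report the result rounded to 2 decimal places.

$11.00

Distribution of the sum of the two dice: 2 w.p. 1/100, 3 w.p. 1/50, 4 w.p. 3/100, 5 w.p. 1/25, 6 w.p. 1/20, 7 w.p. 3/50, …
E[payout] = (1/100)·2 + (1/50)·3 + (3/100)·4 + (1/25)·5 + (1/20)·6 + (3/50)·7 + (7/100)·8 + (2/25)·9 + (9/100)·10 + (1/10)·11 + (9/100)·12 + (2/25)·13 + (7/100)·14 + (3/50)·15 + (1/20)·16 + (1/25)·17 + (3/100)·18 + (1/50)·19 + (1/100)·20 = 11
≈ $11.00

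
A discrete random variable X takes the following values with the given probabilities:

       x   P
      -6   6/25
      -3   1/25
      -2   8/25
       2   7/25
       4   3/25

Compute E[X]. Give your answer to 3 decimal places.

-1.160

E[X] = (6/25)·(-6) + (1/25)·(-3) + (8/25)·(-2) + (7/25)·2 + (3/25)·4
     = -29/25 ≈ -1.160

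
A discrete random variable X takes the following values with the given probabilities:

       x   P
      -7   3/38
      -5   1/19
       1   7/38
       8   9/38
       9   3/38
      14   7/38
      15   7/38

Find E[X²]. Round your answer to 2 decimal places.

104.47

E[X²] = (3/38)·49 + (1/19)·25 + (7/38)·1 + (9/38)·64 + (3/38)·81 + (7/38)·196 + (7/38)·225
     = 1985/19 ≈ 104.47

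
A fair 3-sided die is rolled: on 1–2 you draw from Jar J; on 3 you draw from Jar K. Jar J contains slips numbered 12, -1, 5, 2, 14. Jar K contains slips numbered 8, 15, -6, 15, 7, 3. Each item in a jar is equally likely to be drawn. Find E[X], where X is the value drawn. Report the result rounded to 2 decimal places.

6.60

E[X | Jar J] = (12 − 1 + 5 + 2 + 14)/5 = 32/5
E[X | Jar K] = (8 + 15 − 6 + 15 + 7 + 3)/6 = 7
E[X] = (2/3)·32/5 + (1/3)·7 = 33/5 ≈ 6.60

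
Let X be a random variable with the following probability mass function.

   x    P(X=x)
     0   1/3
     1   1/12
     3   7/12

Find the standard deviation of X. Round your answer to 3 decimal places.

E[X] = 11/6, E[X²] = 16/3
Var(X) = E[X²] − (E[X])² = 16/3 − 121/36 = 71/36
SD(X) = √(71/36) ≈ 1.404

1.404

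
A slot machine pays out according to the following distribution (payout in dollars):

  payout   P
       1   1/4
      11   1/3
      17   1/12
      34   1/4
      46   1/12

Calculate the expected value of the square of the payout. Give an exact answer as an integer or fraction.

530

E[X²] = (1/4)·1 + (1/3)·121 + (1/12)·289 + (1/4)·1156 + (1/12)·2116
     = 530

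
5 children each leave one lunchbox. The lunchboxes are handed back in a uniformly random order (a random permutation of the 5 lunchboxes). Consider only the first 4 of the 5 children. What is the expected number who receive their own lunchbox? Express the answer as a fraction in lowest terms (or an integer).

4/5

Let Xᵢ = 1 if person i gets their own lunchbox. For each i, P(Xᵢ=1) = 1/5.
By linearity of expectation, E[X₁+…+X_4] = 4·(1/5) = 4/5.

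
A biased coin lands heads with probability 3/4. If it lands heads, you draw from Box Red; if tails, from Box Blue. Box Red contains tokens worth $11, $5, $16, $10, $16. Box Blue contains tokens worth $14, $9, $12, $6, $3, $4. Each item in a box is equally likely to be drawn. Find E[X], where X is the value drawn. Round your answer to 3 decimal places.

$10.700

E[X | Box Red] = (11 + 5 + 16 + 10 + 16)/5 = 58/5
E[X | Box Blue] = (14 + 9 + 12 + 6 + 3 + 4)/6 = 8
E[X] = (3/4)·58/5 + (1/4)·8 = 107/10 ≈ 10.700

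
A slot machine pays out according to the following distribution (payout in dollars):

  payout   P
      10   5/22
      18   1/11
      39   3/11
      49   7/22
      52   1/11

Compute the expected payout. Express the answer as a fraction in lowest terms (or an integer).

E[X] = (5/22)·10 + (1/11)·18 + (3/11)·39 + (7/22)·49 + (1/11)·52
     = 767/22

767/22 dollars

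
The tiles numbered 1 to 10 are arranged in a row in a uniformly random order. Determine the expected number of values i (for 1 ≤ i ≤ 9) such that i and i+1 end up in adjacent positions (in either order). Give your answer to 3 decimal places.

For each i ∈ {1,…,9}, let Xᵢ = 1 if i and i+1 are adjacent. P(Xᵢ=1) = 2·(10−1)!/10! = 2/10.
By linearity, E[ΣXᵢ] = (9)·(2/10) = 9/5.
≈ 1.800

1.800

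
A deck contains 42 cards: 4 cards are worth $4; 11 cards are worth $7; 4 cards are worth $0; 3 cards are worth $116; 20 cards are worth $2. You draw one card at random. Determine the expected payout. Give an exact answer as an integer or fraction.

E[payout] = (4/42)·4 + (11/42)·7 + (4/42)·0 + (3/42)·116 + (20/42)·2 = 481/42

481/42 dollars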